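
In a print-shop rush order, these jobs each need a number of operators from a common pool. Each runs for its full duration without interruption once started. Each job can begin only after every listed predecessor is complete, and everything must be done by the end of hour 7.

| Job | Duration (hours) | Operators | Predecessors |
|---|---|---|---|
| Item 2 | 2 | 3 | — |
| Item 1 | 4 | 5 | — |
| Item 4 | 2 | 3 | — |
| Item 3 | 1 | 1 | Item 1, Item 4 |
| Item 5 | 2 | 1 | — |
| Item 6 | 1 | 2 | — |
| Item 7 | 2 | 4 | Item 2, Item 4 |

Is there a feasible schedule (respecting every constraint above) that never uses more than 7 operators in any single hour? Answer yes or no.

no

The minimum achievable peak is 8; 7 < 8, so no feasible schedule stays within the cap.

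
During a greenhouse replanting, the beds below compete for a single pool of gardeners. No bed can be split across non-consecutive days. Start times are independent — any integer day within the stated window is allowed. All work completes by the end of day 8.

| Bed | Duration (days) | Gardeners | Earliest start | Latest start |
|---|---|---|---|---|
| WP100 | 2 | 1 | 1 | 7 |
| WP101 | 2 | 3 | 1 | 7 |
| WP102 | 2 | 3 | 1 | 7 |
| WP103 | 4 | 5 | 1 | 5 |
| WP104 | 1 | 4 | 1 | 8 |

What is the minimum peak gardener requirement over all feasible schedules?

Early-start (WP100@1, WP101@1, WP102@1, WP103@1, WP104@1) gives peak 16: d1:16  d2:12  d3:5  d4:5  d5:0  d6:0  d7:0  d8:0.
Shift WP101→2, WP102→3, WP103→5.
Schedule WP100@1, WP101@2, WP102@3, WP103@5, WP104@1: d1:5  d2:4  d3:6  d4:3  d5:5  d6:5  d7:5  d8:5 — peak 6.

6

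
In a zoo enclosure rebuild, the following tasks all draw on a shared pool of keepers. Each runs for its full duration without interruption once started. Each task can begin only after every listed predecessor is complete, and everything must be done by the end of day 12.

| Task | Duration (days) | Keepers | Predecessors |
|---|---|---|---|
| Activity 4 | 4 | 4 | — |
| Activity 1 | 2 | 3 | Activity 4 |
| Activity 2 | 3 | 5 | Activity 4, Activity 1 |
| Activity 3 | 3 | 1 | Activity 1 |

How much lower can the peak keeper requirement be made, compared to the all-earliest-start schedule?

1

Early-start peak: d1:4  d2:4  d3:4  d4:4  d5:3  d6:3  d7:6  d8:6  d9:6  d10:0  d11:0  d12:0 ⇒ 6.
Leveled (Activity 4@1, Activity 1@5, Activity 2@7, Activity 3@10): d1:4  d2:4  d3:4  d4:4  d5:3  d6:3  d7:5  d8:5  d9:5  d10:1  d11:1  d12:1 ⇒ 5.
Reduction 6 − 5 = 1.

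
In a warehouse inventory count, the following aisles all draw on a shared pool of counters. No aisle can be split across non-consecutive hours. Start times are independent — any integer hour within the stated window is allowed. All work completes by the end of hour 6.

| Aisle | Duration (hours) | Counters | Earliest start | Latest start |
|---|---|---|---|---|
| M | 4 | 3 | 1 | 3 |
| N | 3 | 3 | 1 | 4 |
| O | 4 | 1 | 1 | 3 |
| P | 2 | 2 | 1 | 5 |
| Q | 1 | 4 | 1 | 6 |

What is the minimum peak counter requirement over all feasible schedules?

7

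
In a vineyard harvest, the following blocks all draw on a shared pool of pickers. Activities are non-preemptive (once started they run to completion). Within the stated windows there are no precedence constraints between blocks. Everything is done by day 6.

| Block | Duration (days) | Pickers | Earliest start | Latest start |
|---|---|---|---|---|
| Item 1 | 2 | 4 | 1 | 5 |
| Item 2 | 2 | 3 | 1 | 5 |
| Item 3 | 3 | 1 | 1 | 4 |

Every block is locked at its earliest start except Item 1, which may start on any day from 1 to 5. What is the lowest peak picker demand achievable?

4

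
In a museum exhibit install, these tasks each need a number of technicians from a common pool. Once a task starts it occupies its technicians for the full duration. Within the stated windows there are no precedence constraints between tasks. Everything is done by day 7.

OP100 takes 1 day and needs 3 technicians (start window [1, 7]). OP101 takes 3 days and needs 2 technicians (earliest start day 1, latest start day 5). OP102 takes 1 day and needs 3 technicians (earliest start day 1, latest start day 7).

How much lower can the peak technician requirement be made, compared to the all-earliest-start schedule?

Early-start peak: d1:8  d2:2  d3:2  d4:0  d5:0  d6:0  d7:0 ⇒ 8.
Leveled (OP100@1, OP101@2, OP102@5): d1:3  d2:2  d3:2  d4:2  d5:3  d6:0  d7:0 ⇒ 3.
Reduction 8 − 3 = 5.

5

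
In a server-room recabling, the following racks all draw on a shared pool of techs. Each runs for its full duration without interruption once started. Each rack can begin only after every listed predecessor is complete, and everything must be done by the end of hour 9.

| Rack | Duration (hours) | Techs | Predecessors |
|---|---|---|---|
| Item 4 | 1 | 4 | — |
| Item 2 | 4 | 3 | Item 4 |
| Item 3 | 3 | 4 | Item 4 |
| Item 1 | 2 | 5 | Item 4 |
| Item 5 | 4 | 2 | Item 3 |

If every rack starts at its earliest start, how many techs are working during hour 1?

4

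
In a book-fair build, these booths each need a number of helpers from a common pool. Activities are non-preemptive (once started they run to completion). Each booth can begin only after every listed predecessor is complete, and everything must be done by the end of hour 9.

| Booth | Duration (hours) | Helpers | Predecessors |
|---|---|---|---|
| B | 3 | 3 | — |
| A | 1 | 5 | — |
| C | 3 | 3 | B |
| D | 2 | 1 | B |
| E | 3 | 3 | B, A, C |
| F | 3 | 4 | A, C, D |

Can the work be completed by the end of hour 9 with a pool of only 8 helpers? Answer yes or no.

Schedule B@1, A@1, C@4, D@4, E@7, F@7: h1:8  h2:3  h3:3  h4:4  h5:4  h6:3  h7:7  h8:7  h9:7 — peak 8 ≤ 8.

yes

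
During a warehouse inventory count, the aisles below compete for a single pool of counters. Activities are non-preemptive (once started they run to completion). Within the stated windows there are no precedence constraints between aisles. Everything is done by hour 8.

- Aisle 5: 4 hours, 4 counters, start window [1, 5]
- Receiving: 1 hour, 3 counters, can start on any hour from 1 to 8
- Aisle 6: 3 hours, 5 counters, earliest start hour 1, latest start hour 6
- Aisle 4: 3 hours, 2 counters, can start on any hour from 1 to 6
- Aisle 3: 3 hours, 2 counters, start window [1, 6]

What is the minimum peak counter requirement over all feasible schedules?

7

Early-start (Aisle 5@1, Receiving@1, Aisle 6@1, Aisle 4@1, Aisle 3@1) gives peak 16: h1:16  h2:13  h3:13  h4:4  h5:0  h6:0  h7:0  h8:0.
Shift Aisle 6→5, Aisle 4→2, Aisle 3→5.
Schedule Aisle 5@1, Receiving@1, Aisle 6@5, Aisle 4@2, Aisle 3@5: h1:7  h2:6  h3:6  h4:6  h5:7  h6:7  h7:7  h8:0 — peak 7.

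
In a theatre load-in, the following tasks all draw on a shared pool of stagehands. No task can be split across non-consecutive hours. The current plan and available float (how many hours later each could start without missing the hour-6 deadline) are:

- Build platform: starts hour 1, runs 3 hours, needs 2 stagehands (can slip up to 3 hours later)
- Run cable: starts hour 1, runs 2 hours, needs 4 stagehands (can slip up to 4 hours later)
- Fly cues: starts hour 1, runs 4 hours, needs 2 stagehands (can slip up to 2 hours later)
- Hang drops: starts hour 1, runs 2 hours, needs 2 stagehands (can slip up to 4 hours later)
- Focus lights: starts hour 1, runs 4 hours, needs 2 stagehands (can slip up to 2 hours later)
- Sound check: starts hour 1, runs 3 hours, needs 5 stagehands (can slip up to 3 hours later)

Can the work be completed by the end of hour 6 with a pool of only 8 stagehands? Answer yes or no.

no

Total stagehand-hours = 49; over 6 hours the average is 49/6 > 8, so some hour must exceed 8.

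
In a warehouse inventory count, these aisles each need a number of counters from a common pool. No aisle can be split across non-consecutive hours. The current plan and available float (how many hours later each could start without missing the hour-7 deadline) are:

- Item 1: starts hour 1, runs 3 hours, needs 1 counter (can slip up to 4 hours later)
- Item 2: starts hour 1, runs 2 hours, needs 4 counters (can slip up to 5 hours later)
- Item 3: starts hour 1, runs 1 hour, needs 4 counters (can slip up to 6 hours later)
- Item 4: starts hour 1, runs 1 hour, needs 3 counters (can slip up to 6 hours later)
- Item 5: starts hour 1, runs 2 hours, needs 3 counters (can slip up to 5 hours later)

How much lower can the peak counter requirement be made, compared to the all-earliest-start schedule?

11

Early-start peak: h1:15  h2:8  h3:1  h4:0  h5:0  h6:0  h7:0 ⇒ 15.
Leveled (Item 1@1, Item 2@4, Item 3@6, Item 4@1, Item 5@2): h1:4  h2:4  h3:4  h4:4  h5:4  h6:4  h7:0 ⇒ 4.
Reduction 15 − 4 = 11.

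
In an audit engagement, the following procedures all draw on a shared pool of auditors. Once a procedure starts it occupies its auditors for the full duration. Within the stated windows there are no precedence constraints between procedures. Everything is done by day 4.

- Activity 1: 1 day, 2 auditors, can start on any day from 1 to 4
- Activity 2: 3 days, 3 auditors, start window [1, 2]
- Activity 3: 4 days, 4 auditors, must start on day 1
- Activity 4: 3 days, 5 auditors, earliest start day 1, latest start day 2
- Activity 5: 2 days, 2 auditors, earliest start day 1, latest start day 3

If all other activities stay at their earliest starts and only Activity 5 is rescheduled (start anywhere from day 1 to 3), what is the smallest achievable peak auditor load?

14

Activity 5@1: d1:16  d2:14  d3:12  d4:4 → peak 16
Activity 5@2: d1:14  d2:14  d3:14  d4:4 → peak 14
Activity 5@3: d1:14  d2:12  d3:14  d4:6 → peak 14
Best is Activity 5@2, peak 14.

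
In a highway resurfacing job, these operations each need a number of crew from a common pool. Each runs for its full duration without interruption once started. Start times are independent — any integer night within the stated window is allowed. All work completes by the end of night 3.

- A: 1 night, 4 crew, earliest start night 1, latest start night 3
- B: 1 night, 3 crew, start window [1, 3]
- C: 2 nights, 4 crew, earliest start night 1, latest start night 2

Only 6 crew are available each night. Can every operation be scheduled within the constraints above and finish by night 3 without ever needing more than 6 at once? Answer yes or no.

no

The minimum achievable peak is 7; 6 < 7, so no feasible schedule stays within the cap.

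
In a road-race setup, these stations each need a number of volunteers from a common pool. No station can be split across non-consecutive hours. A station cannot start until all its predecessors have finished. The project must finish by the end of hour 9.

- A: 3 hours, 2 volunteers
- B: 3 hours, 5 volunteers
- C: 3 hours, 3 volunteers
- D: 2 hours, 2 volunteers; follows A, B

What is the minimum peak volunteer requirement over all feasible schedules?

5

Early-start (A@1, B@1, C@1, D@4) gives peak 10: h1:10  h2:10  h3:10  h4:2  h5:2  h6:0  h7:0  h8:0  h9:0.
Shift B→4, D→7.
Schedule A@1, B@4, C@1, D@7: h1:5  h2:5  h3:5  h4:5  h5:5  h6:5  h7:2  h8:2  h9:0 — peak 5.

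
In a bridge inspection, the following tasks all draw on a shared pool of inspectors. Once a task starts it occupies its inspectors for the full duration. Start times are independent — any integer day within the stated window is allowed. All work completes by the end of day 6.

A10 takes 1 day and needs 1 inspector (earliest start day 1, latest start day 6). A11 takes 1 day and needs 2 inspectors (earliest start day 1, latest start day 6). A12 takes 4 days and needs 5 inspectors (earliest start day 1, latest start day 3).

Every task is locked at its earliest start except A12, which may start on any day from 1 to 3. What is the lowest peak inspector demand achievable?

5

A12@1: d1:8  d2:5  d3:5  d4:5  d5:0  d6:0 → peak 8
A12@2: d1:3  d2:5  d3:5  d4:5  d5:5  d6:0 → peak 5
A12@3: d1:3  d2:0  d3:5  d4:5  d5:5  d6:5 → peak 5
Best is A12@2, peak 5.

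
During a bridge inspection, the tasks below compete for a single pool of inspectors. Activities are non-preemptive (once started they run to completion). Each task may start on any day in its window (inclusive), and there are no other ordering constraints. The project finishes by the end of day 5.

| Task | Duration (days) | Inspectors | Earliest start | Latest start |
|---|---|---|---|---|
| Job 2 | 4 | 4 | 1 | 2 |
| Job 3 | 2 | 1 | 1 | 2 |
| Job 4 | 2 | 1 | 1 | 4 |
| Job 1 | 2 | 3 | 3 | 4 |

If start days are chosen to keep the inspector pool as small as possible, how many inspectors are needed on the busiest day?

Schedule Job 2@1, Job 3@1, Job 4@1, Job 1@3: d1:6  d2:6  d3:7  d4:7  d5:0 — peak 7.

7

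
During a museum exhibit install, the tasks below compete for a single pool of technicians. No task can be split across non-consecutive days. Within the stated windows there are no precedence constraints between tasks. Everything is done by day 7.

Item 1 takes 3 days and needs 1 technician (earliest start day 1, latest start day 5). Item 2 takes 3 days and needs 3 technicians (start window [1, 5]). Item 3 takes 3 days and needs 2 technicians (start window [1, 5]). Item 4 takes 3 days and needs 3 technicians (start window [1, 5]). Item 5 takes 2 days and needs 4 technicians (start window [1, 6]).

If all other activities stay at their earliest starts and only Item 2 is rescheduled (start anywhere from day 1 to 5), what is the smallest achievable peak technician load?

10

Item 2@1: d1:13  d2:13  d3:9  d4:0  d5:0  d6:0  d7:0 → peak 13
Item 2@2: d1:10  d2:13  d3:9  d4:3  d5:0  d6:0  d7:0 → peak 13
Item 2@3: d1:10  d2:10  d3:9  d4:3  d5:3  d6:0  d7:0 → peak 10
Item 2@4: d1:10  d2:10  d3:6  d4:3  d5:3  d6:3  d7:0 → peak 10
Item 2@5: d1:10  d2:10  d3:6  d4:0  d5:3  d6:3  d7:3 → peak 10
Best is Item 2@3, peak 10.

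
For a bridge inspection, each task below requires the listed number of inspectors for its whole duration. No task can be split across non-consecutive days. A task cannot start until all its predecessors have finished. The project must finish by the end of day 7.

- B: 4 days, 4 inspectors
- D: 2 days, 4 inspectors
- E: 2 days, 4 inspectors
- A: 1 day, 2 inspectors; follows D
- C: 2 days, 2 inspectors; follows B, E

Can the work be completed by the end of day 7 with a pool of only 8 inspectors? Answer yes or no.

Schedule B@1, D@1, E@3, A@5, C@5: d1:8  d2:8  d3:8  d4:8  d5:4  d6:2  d7:0 — peak 8 ≤ 8.

yes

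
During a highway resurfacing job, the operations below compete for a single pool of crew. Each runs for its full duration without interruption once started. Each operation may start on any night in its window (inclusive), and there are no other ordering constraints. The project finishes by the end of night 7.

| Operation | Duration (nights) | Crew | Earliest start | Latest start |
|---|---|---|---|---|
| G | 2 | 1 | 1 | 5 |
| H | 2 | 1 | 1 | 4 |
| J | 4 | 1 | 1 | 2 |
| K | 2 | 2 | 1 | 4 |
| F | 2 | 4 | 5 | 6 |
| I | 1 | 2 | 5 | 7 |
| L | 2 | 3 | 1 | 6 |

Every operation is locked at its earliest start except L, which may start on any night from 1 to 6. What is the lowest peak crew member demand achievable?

L@1: n1:8  n2:8  n3:1  n4:1  n5:6  n6:4  n7:0 → peak 8
L@2: n1:5  n2:8  n3:4  n4:1  n5:6  n6:4  n7:0 → peak 8
L@3: n1:5  n2:5  n3:4  n4:4  n5:6  n6:4  n7:0 → peak 6
L@4: n1:5  n2:5  n3:1  n4:4  n5:9  n6:4  n7:0 → peak 9
L@5: n1:5  n2:5  n3:1  n4:1  n5:9  n6:7  n7:0 → peak 9
L@6: n1:5  n2:5  n3:1  n4:1  n5:6  n6:7  n7:3 → peak 7
Best is L@3, peak 6.

6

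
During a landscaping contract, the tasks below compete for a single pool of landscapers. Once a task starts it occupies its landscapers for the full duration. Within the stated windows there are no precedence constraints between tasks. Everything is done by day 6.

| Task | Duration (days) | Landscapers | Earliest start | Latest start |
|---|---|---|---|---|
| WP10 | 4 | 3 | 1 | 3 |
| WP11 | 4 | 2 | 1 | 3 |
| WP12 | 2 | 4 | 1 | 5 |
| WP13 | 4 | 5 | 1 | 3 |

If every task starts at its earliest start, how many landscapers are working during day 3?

10

At early start, day 3 has: WP10, WP11, WP13.
Demand: 3 + 2 + 5 = 10.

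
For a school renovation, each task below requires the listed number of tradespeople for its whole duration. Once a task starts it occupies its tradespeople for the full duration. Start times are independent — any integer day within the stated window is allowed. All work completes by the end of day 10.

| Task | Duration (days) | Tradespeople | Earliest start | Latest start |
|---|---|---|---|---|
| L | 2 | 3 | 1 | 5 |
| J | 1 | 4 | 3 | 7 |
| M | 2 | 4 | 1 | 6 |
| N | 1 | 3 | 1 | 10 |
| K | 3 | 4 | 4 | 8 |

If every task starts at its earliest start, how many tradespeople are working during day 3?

At early start, day 3 has: J.
Demand: 4 = 4.

4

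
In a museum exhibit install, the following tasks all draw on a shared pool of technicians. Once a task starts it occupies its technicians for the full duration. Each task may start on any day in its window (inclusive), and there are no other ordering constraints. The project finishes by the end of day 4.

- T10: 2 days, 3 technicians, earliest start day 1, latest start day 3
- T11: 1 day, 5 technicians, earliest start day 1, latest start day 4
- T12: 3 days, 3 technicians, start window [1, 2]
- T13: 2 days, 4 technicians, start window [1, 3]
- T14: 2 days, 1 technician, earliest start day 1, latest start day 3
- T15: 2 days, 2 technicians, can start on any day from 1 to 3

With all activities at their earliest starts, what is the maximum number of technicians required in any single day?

Early-start schedule: T10@1, T11@1, T12@1, T13@1, T14@1, T15@1.
Load per day: day 1: 18, day 2: 13, day 3: 3, day 4: 0.
Peak is 18.

18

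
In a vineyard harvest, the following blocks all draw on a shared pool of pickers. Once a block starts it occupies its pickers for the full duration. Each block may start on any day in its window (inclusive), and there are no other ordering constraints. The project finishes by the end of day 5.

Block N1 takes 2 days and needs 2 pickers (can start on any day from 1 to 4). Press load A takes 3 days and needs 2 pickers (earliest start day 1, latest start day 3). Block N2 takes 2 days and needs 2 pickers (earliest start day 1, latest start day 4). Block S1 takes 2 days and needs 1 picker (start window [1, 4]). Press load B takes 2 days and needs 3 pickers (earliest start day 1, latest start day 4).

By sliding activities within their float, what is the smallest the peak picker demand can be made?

Early-start (Block N1@1, Press load A@1, Block N2@1, Block S1@1, Press load B@1) gives peak 10: d1:10  d2:10  d3:2  d4:0  d5:0.
Shift Block N2→3, Press load B→4.
Schedule Block N1@1, Press load A@1, Block N2@3, Block S1@1, Press load B@4: d1:5  d2:5  d3:4  d4:5  d5:3 — peak 5.
Total picker-days = 22 over 5 days ⇒ peak ≥ ⌈22/5⌉ = 5, so 5 is optimal.

5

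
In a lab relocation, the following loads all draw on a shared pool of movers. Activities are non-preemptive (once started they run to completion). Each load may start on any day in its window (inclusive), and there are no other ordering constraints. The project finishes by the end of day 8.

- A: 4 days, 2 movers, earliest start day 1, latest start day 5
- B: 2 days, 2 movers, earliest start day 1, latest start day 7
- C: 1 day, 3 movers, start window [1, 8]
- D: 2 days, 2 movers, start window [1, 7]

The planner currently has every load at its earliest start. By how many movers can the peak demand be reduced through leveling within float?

Early-start peak: d1:9  d2:6  d3:2  d4:2  d5:0  d6:0  d7:0  d8:0 ⇒ 9.
Leveled (A@1, B@1, C@5, D@3): d1:4  d2:4  d3:4  d4:4  d5:3  d6:0  d7:0  d8:0 ⇒ 4.
Reduction 9 − 4 = 5.

5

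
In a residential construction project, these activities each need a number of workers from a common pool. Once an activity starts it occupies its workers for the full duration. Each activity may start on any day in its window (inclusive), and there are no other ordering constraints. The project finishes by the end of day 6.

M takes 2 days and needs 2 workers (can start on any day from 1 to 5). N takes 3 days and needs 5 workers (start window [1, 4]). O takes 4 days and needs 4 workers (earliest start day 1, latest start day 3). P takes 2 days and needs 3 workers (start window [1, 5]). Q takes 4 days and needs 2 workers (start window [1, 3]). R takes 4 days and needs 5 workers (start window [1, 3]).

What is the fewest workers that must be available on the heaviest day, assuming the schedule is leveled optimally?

16

Early-start (M@1, N@1, O@1, P@1, Q@1, R@1) gives peak 21: d1:21  d2:21  d3:16  d4:11  d5:0  d6:0.
Shift R→3.
Schedule M@1, N@1, O@1, P@1, Q@1, R@3: d1:16  d2:16  d3:16  d4:11  d5:5  d6:5 — peak 16.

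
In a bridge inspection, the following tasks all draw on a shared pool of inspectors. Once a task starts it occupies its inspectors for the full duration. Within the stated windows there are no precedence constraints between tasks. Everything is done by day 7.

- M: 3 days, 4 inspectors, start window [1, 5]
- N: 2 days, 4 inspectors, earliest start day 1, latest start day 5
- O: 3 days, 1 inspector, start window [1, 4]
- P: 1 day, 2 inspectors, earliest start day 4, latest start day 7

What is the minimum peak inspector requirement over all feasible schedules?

Early-start (M@1, N@1, O@1, P@4) gives peak 9: d1:9  d2:9  d3:5  d4:2  d5:0  d6:0  d7:0.
Shift N→4, P→6.
Schedule M@1, N@4, O@1, P@6: d1:5  d2:5  d3:5  d4:4  d5:4  d6:2  d7:0 — peak 5.

5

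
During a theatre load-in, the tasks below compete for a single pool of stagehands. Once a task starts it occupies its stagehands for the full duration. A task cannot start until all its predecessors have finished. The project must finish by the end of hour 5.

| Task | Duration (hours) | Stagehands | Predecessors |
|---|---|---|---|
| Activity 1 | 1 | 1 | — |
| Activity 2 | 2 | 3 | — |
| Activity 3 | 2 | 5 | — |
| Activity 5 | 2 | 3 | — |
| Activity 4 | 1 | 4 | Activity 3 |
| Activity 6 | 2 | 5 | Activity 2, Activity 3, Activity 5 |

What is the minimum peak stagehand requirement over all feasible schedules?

11

Early-start (Activity 1@1, Activity 2@1, Activity 3@1, Activity 5@1, Activity 4@3, Activity 6@3) gives peak 12: h1:12  h2:11  h3:9  h4:5  h5:0.
Shift Activity 5→2, Activity 6→4.
Schedule Activity 1@1, Activity 2@1, Activity 3@1, Activity 5@2, Activity 4@3, Activity 6@4: h1:9  h2:11  h3:7  h4:5  h5:5 — peak 11.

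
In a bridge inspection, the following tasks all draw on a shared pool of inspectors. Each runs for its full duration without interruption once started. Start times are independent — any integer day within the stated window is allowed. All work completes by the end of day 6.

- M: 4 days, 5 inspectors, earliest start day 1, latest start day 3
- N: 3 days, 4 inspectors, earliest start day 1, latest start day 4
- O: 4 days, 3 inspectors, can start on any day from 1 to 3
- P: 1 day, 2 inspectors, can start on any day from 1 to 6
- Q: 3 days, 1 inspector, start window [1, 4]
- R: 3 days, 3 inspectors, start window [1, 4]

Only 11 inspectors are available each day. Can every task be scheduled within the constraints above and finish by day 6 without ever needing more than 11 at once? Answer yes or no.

The minimum achievable peak is 12; 11 < 12, so no feasible schedule stays within the cap.

no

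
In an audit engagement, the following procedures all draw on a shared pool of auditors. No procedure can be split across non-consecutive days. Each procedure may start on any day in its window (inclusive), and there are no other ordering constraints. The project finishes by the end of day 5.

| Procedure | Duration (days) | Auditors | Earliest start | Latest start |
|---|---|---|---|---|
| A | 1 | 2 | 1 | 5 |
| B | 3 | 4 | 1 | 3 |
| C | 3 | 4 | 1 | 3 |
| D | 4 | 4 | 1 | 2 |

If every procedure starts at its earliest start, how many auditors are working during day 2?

At early start, day 2 has: B, C, D.
Demand: 4 + 4 + 4 = 12.

12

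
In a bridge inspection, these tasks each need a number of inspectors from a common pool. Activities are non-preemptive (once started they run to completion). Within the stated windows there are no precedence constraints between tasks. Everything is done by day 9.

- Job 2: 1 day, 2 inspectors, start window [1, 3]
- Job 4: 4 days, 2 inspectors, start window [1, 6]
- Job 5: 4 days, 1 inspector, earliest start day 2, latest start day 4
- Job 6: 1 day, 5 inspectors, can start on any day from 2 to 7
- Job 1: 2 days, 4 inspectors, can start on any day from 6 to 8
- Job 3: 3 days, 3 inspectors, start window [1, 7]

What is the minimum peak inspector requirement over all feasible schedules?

6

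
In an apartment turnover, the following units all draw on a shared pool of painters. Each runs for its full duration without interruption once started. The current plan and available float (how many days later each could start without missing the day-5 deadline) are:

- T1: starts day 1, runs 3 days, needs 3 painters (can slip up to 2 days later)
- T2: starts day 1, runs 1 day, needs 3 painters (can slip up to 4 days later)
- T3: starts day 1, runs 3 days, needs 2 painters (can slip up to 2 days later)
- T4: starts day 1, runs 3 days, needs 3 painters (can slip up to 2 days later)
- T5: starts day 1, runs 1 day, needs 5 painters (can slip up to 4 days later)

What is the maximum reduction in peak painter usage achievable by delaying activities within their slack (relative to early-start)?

8

Early-start peak: d1:16  d2:8  d3:8  d4:0  d5:0 ⇒ 16.
Leveled (T1@1, T2@1, T3@1, T4@2, T5@4): d1:8  d2:8  d3:8  d4:8  d5:0 ⇒ 8.
Reduction 16 − 8 = 8.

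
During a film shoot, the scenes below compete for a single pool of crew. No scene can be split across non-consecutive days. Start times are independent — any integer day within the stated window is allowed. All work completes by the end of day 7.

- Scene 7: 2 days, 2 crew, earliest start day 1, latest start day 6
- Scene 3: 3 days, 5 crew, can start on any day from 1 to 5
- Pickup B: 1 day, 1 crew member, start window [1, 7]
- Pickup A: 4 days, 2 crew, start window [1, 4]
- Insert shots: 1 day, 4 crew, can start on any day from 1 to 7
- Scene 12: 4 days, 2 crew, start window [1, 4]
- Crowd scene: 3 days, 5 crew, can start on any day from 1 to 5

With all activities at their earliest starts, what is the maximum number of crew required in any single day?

Early-start schedule: Scene 7@1, Scene 3@1, Pickup B@1, Pickup A@1, Insert shots@1, Scene 12@1, Crowd scene@1.
Load per day: day 1: 21, day 2: 16, day 3: 14, day 4: 4, day 5: 0, day 6: 0, day 7: 0.
Peak is 21.

21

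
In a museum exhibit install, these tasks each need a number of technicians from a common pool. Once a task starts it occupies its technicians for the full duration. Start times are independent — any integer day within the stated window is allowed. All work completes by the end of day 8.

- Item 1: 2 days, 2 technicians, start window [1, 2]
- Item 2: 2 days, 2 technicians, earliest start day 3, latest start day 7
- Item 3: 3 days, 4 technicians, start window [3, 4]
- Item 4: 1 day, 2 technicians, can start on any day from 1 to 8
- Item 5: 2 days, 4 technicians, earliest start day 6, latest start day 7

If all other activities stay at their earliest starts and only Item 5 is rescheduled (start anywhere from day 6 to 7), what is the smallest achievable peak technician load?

Item 5@6: d1:4  d2:2  d3:6  d4:6  d5:4  d6:4  d7:4  d8:0 → peak 6
Item 5@7: d1:4  d2:2  d3:6  d4:6  d5:4  d6:0  d7:4  d8:4 → peak 6
Best is Item 5@6, peak 6.

6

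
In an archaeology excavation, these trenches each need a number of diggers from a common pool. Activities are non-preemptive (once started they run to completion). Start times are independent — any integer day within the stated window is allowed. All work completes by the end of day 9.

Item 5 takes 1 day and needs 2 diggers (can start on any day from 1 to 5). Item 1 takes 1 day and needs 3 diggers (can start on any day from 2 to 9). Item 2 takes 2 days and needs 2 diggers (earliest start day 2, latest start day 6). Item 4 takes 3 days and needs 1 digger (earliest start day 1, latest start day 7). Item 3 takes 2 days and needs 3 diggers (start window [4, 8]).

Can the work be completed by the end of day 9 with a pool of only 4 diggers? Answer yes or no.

yes

Schedule Item 5@1, Item 1@2, Item 2@3, Item 4@3, Item 3@6: d1:2  d2:3  d3:3  d4:3  d5:1  d6:3  d7:3  d8:0  d9:0 — peak 3 ≤ 4.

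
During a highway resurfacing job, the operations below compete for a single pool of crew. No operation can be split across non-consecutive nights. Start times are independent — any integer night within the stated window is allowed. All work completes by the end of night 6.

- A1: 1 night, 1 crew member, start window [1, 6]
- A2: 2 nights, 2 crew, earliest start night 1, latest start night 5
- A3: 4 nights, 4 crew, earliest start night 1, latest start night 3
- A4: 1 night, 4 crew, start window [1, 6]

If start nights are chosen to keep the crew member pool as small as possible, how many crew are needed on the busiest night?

Early-start (A1@1, A2@1, A3@1, A4@1) gives peak 11: n1:11  n2:6  n3:4  n4:4  n5:0  n6:0.
Shift A3→2, A4→6.
Schedule A1@1, A2@1, A3@2, A4@6: n1:3  n2:6  n3:4  n4:4  n5:4  n6:4 — peak 6.

6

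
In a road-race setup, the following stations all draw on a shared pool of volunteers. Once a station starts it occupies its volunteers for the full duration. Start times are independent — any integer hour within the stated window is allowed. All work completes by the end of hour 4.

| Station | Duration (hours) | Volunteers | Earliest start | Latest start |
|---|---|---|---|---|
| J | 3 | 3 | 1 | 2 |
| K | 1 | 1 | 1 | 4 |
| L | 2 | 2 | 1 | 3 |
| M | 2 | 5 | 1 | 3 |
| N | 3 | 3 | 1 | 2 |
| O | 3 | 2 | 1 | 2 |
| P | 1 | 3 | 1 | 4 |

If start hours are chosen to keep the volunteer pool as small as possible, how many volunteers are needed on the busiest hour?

13

Early-start (J@1, K@1, L@1, M@1, N@1, O@1, P@1) gives peak 19: h1:19  h2:15  h3:8  h4:0.
Shift M→3, P→2.
Schedule J@1, K@1, L@1, M@3, N@1, O@1, P@2: h1:11  h2:13  h3:13  h4:5 — peak 13.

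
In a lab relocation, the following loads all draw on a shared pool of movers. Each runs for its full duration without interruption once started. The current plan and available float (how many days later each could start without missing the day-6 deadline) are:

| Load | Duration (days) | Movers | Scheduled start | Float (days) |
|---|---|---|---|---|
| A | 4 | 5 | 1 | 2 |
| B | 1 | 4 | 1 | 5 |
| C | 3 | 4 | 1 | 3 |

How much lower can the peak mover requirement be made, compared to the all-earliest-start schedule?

Early-start peak: d1:13  d2:9  d3:9  d4:5  d5:0  d6:0 ⇒ 13.
Leveled (A@1, B@1, C@2): d1:9  d2:9  d3:9  d4:9  d5:0  d6:0 ⇒ 9.
Reduction 13 − 9 = 4.

4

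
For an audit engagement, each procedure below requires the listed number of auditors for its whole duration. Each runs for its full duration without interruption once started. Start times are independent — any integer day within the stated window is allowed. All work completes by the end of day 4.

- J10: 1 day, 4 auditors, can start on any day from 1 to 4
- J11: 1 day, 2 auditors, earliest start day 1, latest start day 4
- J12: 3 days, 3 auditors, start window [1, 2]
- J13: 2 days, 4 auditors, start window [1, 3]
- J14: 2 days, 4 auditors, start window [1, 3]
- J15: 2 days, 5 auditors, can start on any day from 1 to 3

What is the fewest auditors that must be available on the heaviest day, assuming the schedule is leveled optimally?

11

Early-start (J10@1, J11@1, J12@1, J13@1, J14@1, J15@1) gives peak 22: d1:22  d2:16  d3:3  d4:0.
Shift J12→2, J13→3, J14→3.
Schedule J10@1, J11@1, J12@2, J13@3, J14@3, J15@1: d1:11  d2:8  d3:11  d4:11 — peak 11.
Total auditor-days = 41 over 4 days ⇒ peak ≥ ⌈41/4⌉ = 11, so 11 is optimal.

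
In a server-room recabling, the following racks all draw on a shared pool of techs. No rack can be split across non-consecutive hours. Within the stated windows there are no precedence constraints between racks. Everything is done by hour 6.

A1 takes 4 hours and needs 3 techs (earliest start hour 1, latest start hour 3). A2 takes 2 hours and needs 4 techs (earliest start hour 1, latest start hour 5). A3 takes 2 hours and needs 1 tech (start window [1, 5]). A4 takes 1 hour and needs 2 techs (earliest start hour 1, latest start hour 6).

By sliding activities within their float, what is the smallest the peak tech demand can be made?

Early-start (A1@1, A2@1, A3@1, A4@1) gives peak 10: h1:10  h2:8  h3:3  h4:3  h5:0  h6:0.
Shift A2→5, A4→3.
Schedule A1@1, A2@5, A3@1, A4@3: h1:4  h2:4  h3:5  h4:3  h5:4  h6:4 — peak 5.

5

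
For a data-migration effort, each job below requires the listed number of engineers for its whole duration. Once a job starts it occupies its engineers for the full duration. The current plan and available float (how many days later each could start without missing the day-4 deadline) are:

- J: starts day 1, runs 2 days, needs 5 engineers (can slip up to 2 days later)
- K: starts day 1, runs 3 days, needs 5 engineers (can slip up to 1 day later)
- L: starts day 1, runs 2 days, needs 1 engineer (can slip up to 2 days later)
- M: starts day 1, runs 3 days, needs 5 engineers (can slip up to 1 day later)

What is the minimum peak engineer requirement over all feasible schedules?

15

Early-start (J@1, K@1, L@1, M@1) gives peak 16: d1:16  d2:16  d3:10  d4:0.
Shift L→3.
Schedule J@1, K@1, L@3, M@1: d1:15  d2:15  d3:11  d4:1 — peak 15.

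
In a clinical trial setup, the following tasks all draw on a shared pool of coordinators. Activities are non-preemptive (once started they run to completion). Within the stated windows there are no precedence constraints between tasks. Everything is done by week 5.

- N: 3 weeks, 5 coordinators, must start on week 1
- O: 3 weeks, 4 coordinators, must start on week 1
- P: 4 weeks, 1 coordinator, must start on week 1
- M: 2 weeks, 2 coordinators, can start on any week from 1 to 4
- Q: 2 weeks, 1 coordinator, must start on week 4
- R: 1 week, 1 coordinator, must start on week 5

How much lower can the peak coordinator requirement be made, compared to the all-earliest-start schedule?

2

Early-start peak: w1:12  w2:12  w3:10  w4:2  w5:2 ⇒ 12.
Leveled (N@1, O@1, P@1, M@4, Q@4, R@5): w1:10  w2:10  w3:10  w4:4  w5:4 ⇒ 10.
Reduction 12 − 10 = 2.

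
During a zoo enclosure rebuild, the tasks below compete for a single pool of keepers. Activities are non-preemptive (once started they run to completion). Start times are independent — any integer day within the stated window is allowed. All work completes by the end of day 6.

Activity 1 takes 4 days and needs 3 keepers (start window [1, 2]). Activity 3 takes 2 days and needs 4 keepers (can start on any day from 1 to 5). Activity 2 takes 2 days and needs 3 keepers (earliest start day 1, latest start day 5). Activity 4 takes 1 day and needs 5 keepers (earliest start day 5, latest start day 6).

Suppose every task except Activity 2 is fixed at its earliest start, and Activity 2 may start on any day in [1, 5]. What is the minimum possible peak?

Activity 2@1: d1:10  d2:10  d3:3  d4:3  d5:5  d6:0 → peak 10
Activity 2@2: d1:7  d2:10  d3:6  d4:3  d5:5  d6:0 → peak 10
Activity 2@3: d1:7  d2:7  d3:6  d4:6  d5:5  d6:0 → peak 7
Activity 2@4: d1:7  d2:7  d3:3  d4:6  d5:8  d6:0 → peak 8
Activity 2@5: d1:7  d2:7  d3:3  d4:3  d5:8  d6:3 → peak 8
Best is Activity 2@3, peak 7.

7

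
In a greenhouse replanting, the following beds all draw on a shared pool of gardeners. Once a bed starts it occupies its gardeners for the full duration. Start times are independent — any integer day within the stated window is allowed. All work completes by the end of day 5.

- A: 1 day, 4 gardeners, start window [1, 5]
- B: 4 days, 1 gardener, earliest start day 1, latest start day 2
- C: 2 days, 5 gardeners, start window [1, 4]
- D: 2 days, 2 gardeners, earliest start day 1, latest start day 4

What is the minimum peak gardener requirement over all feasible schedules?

6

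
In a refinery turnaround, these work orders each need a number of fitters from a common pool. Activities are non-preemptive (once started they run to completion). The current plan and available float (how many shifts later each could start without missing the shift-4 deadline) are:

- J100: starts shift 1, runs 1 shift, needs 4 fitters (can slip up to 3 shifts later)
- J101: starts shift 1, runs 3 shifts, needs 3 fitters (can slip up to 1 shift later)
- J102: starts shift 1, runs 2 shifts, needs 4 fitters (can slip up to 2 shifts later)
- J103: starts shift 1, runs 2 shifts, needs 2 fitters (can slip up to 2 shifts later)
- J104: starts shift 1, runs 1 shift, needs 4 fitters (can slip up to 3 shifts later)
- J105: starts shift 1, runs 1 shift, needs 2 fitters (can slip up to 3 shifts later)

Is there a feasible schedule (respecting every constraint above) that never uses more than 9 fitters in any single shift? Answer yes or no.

yes

Schedule J100@1, J101@1, J102@2, J103@1, J104@4, J105@3: s1:9  s2:9  s3:9  s4:4 — peak 9 ≤ 9.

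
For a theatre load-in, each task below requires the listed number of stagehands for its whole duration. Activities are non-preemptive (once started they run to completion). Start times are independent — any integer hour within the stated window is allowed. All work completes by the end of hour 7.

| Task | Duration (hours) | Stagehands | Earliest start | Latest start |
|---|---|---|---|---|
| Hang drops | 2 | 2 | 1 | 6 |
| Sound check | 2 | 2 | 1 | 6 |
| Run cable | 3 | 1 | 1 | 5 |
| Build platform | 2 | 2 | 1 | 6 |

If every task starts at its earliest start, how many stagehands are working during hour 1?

7

At early start, hour 1 has: Hang drops, Sound check, Run cable, Build platform.
Demand: 2 + 2 + 1 + 2 = 7.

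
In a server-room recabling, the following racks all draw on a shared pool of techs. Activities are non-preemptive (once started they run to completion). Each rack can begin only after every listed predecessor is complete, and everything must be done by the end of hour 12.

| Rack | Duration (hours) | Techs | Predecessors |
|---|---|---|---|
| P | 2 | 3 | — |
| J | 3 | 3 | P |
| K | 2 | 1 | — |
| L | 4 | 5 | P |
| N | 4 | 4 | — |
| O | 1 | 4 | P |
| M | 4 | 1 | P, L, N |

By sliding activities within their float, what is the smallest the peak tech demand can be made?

7

Early-start (P@1, J@3, K@1, L@3, N@1, O@3, M@7) gives peak 16: h1:8  h2:8  h3:16  h4:12  h5:8  h6:5  h7:1  h8:1  h9:1  h10:1  h11:0  h12:0.
Shift J→9, K→3, L→5, O→12, M→9.
Schedule P@1, J@9, K@3, L@5, N@1, O@12, M@9: h1:7  h2:7  h3:5  h4:5  h5:5  h6:5  h7:5  h8:5  h9:4  h10:4  h11:4  h12:5 — peak 7.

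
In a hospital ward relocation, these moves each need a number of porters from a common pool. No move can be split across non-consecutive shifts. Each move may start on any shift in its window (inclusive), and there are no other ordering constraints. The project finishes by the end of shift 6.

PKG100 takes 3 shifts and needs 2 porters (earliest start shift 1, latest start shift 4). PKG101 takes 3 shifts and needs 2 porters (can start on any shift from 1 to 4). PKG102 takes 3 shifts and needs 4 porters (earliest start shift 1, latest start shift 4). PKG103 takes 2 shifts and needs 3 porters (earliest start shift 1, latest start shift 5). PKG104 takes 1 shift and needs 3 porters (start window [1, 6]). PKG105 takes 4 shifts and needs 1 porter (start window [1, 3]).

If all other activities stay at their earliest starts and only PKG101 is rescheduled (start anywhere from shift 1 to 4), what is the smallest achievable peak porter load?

13

PKG101@1: s1:15  s2:12  s3:9  s4:1  s5:0  s6:0 → peak 15
PKG101@2: s1:13  s2:12  s3:9  s4:3  s5:0  s6:0 → peak 13
PKG101@3: s1:13  s2:10  s3:9  s4:3  s5:2  s6:0 → peak 13
PKG101@4: s1:13  s2:10  s3:7  s4:3  s5:2  s6:2 → peak 13
Best is PKG101@2, peak 13.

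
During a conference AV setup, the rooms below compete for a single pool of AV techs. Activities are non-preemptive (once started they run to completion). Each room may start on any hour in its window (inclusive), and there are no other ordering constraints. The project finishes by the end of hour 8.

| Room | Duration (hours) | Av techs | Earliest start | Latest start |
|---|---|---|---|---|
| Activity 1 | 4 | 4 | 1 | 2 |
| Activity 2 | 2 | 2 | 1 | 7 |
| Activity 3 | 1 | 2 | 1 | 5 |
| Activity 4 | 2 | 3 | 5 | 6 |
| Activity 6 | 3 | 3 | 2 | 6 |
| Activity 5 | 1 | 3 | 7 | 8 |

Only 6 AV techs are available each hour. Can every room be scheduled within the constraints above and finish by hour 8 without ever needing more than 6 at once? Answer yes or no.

Schedule Activity 1@1, Activity 2@1, Activity 3@3, Activity 4@5, Activity 6@5, Activity 5@7: h1:6  h2:6  h3:6  h4:4  h5:6  h6:6  h7:6  h8:0 — peak 6 ≤ 6.

yes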